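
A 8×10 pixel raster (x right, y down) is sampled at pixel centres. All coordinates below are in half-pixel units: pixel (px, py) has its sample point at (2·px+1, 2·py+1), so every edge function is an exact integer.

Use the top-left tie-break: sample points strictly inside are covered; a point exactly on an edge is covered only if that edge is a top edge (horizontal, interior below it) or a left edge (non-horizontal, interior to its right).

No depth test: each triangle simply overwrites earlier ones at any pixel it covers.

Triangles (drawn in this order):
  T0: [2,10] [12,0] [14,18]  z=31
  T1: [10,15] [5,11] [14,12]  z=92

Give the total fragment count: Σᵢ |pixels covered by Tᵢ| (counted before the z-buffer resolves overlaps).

T0:
  2·area = 200
  edge (2, 10)→(12, 0): d=(10,-10) top-left  bias=+0
  edge (12, 0)→(14, 18): d=(2,18) right/bottom  bias=-1
  edge (14, 18)→(2, 10): d=(-12,-8) top-left  bias=+0
    (5,0)@(11, 1): e=[0,20,180] → #  [on edge]
    (6,0)@(13, 1): e=[20,-16,196] → ·
    (4,1)@(9, 3): e=[0,60,140] → #  [on edge]
    (6,1)@(13, 3): e=[40,-12,172] → ·
    (3,2)@(7, 5): e=[0,100,100] → #  [on edge]
    (6,2)@(13, 5): e=[60,-8,148] → ·
    (2,3)@(5, 7): e=[0,140,60] → #  [on edge]
    (6,3)@(13, 7): e=[80,-4,124] → ·
    (1,4)@(3, 9): e=[0,180,20] → #  [on edge]
    (6,4)@(13, 9): e=[100,0,100] → ·  [on edge]
    (0,5)@(1, 11): e=[0,220,-20] → ·  [on edge]
    (1,5)@(3, 11): e=[20,184,-4] → ·
  covered (27 px):
    · · · · · # · ·
    · · · · # # · ·
    · · · # # # · ·
    · · # # # # · ·
    · # # # # # · ·
    · · # # # # # ·
    · · · # # # # ·
    · · · · · # # ·
    · · · · · · # ·
    · · · · · · · ·
T1:
  2·area = 31
  edge (10, 15)→(5, 11): d=(-5,-4) top-left  bias=+0
  edge (5, 11)→(14, 12): d=(9,1) right/bottom  bias=-1
  edge (14, 12)→(10, 15): d=(-4,3) right/bottom  bias=-1
    (2,5)@(5, 11): e=[0,0,31] → ·  [on edge]
    (4,6)@(9, 13): e=[6,14,11] → #
    (5,6)@(11, 13): e=[14,12,5] → #
    (6,6)@(13, 13): e=[22,10,-1] → ·
    (4,7)@(9, 15): e=[-4,32,3] → ·
    (5,7)@(11, 15): e=[4,30,-3] → ·
    (7,9)@(15, 19): e=[0,62,-31] → ·  [on edge]
  covered (2 px):
    · · · · · · · ·
    · · · · · · · ·
    · · · · · · · ·
    · · · · · · · ·
    · · · · · · · ·
    · · · · · · · ·
    · · · · # # · ·
    · · · · · · · ·
    · · · · · · · ·
    · · · · · · · ·

Result: 29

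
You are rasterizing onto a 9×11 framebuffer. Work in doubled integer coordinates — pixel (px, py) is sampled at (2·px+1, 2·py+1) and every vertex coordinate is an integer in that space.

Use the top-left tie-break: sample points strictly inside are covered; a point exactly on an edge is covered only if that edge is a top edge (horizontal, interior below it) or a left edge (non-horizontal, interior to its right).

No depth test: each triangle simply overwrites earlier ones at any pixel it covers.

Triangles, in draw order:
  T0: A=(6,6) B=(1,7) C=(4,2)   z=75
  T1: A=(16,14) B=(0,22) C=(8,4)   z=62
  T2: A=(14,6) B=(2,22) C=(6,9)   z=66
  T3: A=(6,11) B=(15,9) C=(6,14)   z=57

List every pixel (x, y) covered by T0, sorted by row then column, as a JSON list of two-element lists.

T0:
  2·area = 22
  edge (6, 6)→(1, 7): d=(-5,1) right/bottom  bias=-1
  edge (1, 7)→(4, 2): d=(3,-5) top-left  bias=+0
  edge (4, 2)→(6, 6): d=(2,4) right/bottom  bias=-1
    (1,2)@(3, 5): e=[8,4,10] → #
    (2,2)@(5, 5): e=[6,14,2] → #
    (3,2)@(7, 5): e=[4,24,-6] → ·
    (5,2)@(11, 5): e=[0,44,-22] → ·  [on edge]
    (0,3)@(1, 7): e=[0,0,22] → ·  [on edge]
    (1,3)@(3, 7): e=[-2,10,14] → ·
    (2,3)@(5, 7): e=[-4,20,6] → ·
  covered (2 px):
    · · · · · · · · ·
    · · · · · · · · ·
    · # # · · · · · ·
    · · · · · · · · ·
    · · · · · · · · ·
    · · · · · · · · ·
    · · · · · · · · ·
    · · · · · · · · ·
    · · · · · · · · ·
    · · · · · · · · ·
    · · · · · · · · ·
T1:
  2·area = 224
  edge (16, 14)→(0, 22): d=(-16,8) right/bottom  bias=-1
  edge (0, 22)→(8, 4): d=(8,-18) top-left  bias=+0
  edge (8, 4)→(16, 14): d=(8,10) right/bottom  bias=-1
    (3,3)@(7, 7): e=[184,6,34] → #
    (4,3)@(9, 7): e=[168,42,14] → #
    (5,3)@(11, 7): e=[152,78,-6] → ·
    (3,4)@(7, 9): e=[152,22,50] → #
    (5,4)@(11, 9): e=[120,94,10] → #
    (6,4)@(13, 9): e=[104,130,-10] → ·
    (2,5)@(5, 11): e=[136,2,86] → #
    (6,5)@(13, 11): e=[72,146,6] → #
    (7,5)@(15, 11): e=[56,182,-14] → ·
    (2,6)@(5, 13): e=[104,18,102] → #
    (7,6)@(15, 13): e=[24,198,2] → #
    (8,6)@(17, 13): e=[8,234,-18] → ·
  covered (28 px):
    · · · · · · · · ·
    · · · · · · · · ·
    · · · · · · · · ·
    · · · # # · · · ·
    · · · # # # · · ·
    · · # # # # # · ·
    · · # # # # # # ·
    · · # # # # # · ·
    · # # # # · · · ·
    · # # · · · · · ·
    # · · · · · · · ·
T2:
  2·area = 92
  edge (14, 6)→(2, 22): d=(-12,16) right/bottom  bias=-1
  edge (2, 22)→(6, 9): d=(4,-13) top-left  bias=+0
  edge (6, 9)→(14, 6): d=(8,-3) top-left  bias=+0
    (6,3)@(13, 7): e=[4,83,5] → #
    (7,3)@(15, 7): e=[-28,109,11] → ·
    (3,4)@(7, 9): e=[76,13,3] → #
    (4,4)@(9, 9): e=[44,39,9] → #
    (5,4)@(11, 9): e=[12,65,15] → #
    (6,4)@(13, 9): e=[-20,91,21] → ·
    (3,5)@(7, 11): e=[52,21,19] → #
    (5,5)@(11, 11): e=[-12,73,31] → ·
    (2,6)@(5, 13): e=[60,3,29] → #
    (4,6)@(9, 13): e=[-4,55,41] → ·
    (2,7)@(5, 15): e=[36,11,45] → #
    (4,7)@(9, 15): e=[-28,63,57] → ·
  covered (12 px):
    · · · · · · · · ·
    · · · · · · · · ·
    · · · · · · · · ·
    · · · · · · # · ·
    · · · # # # · · ·
    · · · # # · · · ·
    · · # # · · · · ·
    · · # # · · · · ·
    · · # · · · · · ·
    · # · · · · · · ·
    · · · · · · · · ·
T3:
  2·area = 27
  edge (6, 11)→(15, 9): d=(9,-2) top-left  bias=+0
  edge (15, 9)→(6, 14): d=(-9,5) right/bottom  bias=-1
  edge (6, 14)→(6, 11): d=(0,-3) top-left  bias=+0
    (7,4)@(15, 9): e=[0,0,27] → ·  [on edge]
    (3,5)@(7, 11): e=[2,22,3] → #
    (4,5)@(9, 11): e=[6,12,9] → #
    (5,5)@(11, 11): e=[10,2,15] → #
    (6,5)@(13, 11): e=[14,-8,21] → ·
    (3,6)@(7, 13): e=[20,4,3] → #
    (4,6)@(9, 13): e=[24,-6,9] → ·
    (5,6)@(11, 13): e=[28,-16,15] → ·
    (3,7)@(7, 15): e=[38,-14,3] → ·
  covered (4 px):
    · · · · · · · · ·
    · · · · · · · · ·
    · · · · · · · · ·
    · · · · · · · · ·
    · · · · · · · · ·
    · · · # # # · · ·
    · · · # · · · · ·
    · · · · · · · · ·
    · · · · · · · · ·
    · · · · · · · · ·
    · · · · · · · · ·

Result: [[1,2],[2,2]]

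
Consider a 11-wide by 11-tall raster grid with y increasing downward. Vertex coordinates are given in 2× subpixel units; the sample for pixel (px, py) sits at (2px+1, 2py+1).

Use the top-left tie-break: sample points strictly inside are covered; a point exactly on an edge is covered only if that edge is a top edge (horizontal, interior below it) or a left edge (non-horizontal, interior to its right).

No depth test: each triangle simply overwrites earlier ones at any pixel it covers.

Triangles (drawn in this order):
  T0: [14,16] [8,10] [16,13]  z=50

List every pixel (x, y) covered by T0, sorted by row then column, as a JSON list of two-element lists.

T0:
  2·area = 30
  edge (14, 16)→(8, 10): d=(-6,-6) top-left  bias=+0
  edge (8, 10)→(16, 13): d=(8,3) right/bottom  bias=-1
  edge (16, 13)→(14, 16): d=(-2,3) right/bottom  bias=-1
    (0,1)@(1, 3): e=[0,-35,65] → .  [on edge]
    (1,2)@(3, 5): e=[0,-25,55] → .  [on edge]
    (2,3)@(5, 7): e=[0,-15,45] → .  [on edge]
    (3,4)@(7, 9): e=[0,-5,35] → .  [on edge]
    (4,5)@(9, 11): e=[0,5,25] → X  [on edge]
    (5,5)@(11, 11): e=[12,-1,19] → .
    (4,6)@(9, 13): e=[-12,21,21] → .
    (5,6)@(11, 13): e=[0,15,15] → X  [on edge]
    (6,6)@(13, 13): e=[12,9,9] → X
    (7,6)@(15, 13): e=[24,3,3] → X
    (8,6)@(17, 13): e=[36,-3,-3] → .
    (5,7)@(11, 15): e=[-12,31,11] → .
    (6,7)@(13, 15): e=[0,25,5] → X  [on edge]
    (7,8)@(15, 17): e=[0,35,-5] → .  [on edge]
    (8,9)@(17, 19): e=[0,45,-15] → .  [on edge]
    (9,10)@(19, 21): e=[0,55,-25] → .  [on edge]
  covered (5 px):
    . . . . . . . . . . .
    . . . . . . . . . . .
    . . . . . . . . . . .
    . . . . . . . . . . .
    . . . . . . . . . . .
    . . . . X . . . . . .
    . . . . . X X X . . .
    . . . . . . X . . . .
    . . . . . . . . . . .
    . . . . . . . . . . .
    . . . . . . . . . . .

Final: [[4,5],[5,6],[6,6],[7,6],[6,7]]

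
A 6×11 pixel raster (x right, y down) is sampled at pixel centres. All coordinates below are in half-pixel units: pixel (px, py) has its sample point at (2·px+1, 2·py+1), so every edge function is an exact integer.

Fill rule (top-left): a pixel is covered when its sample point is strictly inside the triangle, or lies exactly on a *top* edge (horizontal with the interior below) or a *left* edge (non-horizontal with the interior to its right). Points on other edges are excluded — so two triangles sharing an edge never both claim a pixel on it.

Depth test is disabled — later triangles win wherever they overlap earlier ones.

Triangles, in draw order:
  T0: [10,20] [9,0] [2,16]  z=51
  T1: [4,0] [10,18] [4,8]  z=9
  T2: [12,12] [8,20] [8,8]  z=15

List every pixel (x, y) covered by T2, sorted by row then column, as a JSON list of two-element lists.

T0:
  2·area = 156  (B↔C swapped to make it positive)
  edge (10, 20)→(2, 16): d=(-8,-4) top-left  bias=+0
  edge (2, 16)→(9, 0): d=(7,-16) top-left  bias=+0
  edge (9, 0)→(10, 20): d=(1,20) right/bottom  bias=-1
    (4,0)@(9, 1): e=[148,7,1] → X
    (5,0)@(11, 1): e=[156,39,-39] → .
    (4,1)@(9, 3): e=[132,21,3] → X
    (5,1)@(11, 3): e=[140,53,-37] → .
    (3,2)@(7, 5): e=[108,3,45] → X
    (5,2)@(11, 5): e=[124,67,-35] → .
    (3,3)@(7, 7): e=[92,17,47] → X
    (5,3)@(11, 7): e=[108,81,-33] → .
    (3,4)@(7, 9): e=[76,31,49] → X
    (5,4)@(11, 9): e=[92,95,-31] → .
    (2,5)@(5, 11): e=[52,13,91] → X
    (5,5)@(11, 11): e=[76,109,-29] → .
  covered (22 px):
    . . . . X .
    . . . . X .
    . . . X X .
    . . . X X .
    . . . X X .
    . . X X X .
    . . X X X .
    . X X X X .
    . . X X X .
    . . . . X .
    . . . . . .
T1:
  2·area = 48
  edge (4, 0)→(10, 18): d=(6,18) right/bottom  bias=-1
  edge (10, 18)→(4, 8): d=(-6,-10) top-left  bias=+0
  edge (4, 8)→(4, 0): d=(0,-8) top-left  bias=+0
    (0,1)@(1, 3): e=[72,0,-24] → .  [on edge]
    (2,1)@(5, 3): e=[0,40,8] → .  [on edge]
    (2,2)@(5, 5): e=[12,28,8] → X
    (3,2)@(7, 5): e=[-24,48,24] → .
    (2,3)@(5, 7): e=[24,16,8] → X
    (3,3)@(7, 7): e=[-12,36,24] → .
    (2,4)@(5, 9): e=[36,4,8] → X
    (3,4)@(7, 9): e=[0,24,24] → .  [on edge]
    (2,5)@(5, 11): e=[48,-8,8] → .
    (3,5)@(7, 11): e=[12,12,24] → X
    (4,5)@(9, 11): e=[-24,32,40] → .
    (3,6)@(7, 13): e=[24,0,24] → X  [on edge]
    (4,7)@(9, 15): e=[0,8,40] → .  [on edge]
    (5,10)@(11, 21): e=[0,-8,56] → .  [on edge]
  covered (5 px):
    . . . . . .
    . . . . . .
    . . X . . .
    . . X . . .
    . . X . . .
    . . . X . .
    . . . X . .
    . . . . . .
    . . . . . .
    . . . . . .
    . . . . . .
T2:
  2·area = 48
  edge (12, 12)→(8, 20): d=(-4,8) right/bottom  bias=-1
  edge (8, 20)→(8, 8): d=(0,-12) top-left  bias=+0
  edge (8, 8)→(12, 12): d=(4,4) right/bottom  bias=-1
    (0,0)@(1, 1): e=[132,-84,0] → .  [on edge]
    (1,1)@(3, 3): e=[108,-60,0] → .  [on edge]
    (2,2)@(5, 5): e=[84,-36,0] → .  [on edge]
    (3,3)@(7, 7): e=[60,-12,0] → .  [on edge]
    (4,4)@(9, 9): e=[36,12,0] → .  [on edge]
    (4,5)@(9, 11): e=[28,12,8] → X
    (5,5)@(11, 11): e=[12,36,0] → .  [on edge]
    (4,6)@(9, 13): e=[20,12,16] → X
    (5,6)@(11, 13): e=[4,36,8] → X
    (4,7)@(9, 15): e=[12,12,24] → X
    (5,7)@(11, 15): e=[-4,36,16] → .
    (4,8)@(9, 17): e=[4,12,32] → X
  covered (5 px):
    . . . . . .
    . . . . . .
    . . . . . .
    . . . . . .
    . . . . . .
    . . . . X .
    . . . . X X
    . . . . X .
    . . . . X .
    . . . . . .
    . . . . . .

Final: [[4,5],[4,6],[5,6],[4,7],[4,8]]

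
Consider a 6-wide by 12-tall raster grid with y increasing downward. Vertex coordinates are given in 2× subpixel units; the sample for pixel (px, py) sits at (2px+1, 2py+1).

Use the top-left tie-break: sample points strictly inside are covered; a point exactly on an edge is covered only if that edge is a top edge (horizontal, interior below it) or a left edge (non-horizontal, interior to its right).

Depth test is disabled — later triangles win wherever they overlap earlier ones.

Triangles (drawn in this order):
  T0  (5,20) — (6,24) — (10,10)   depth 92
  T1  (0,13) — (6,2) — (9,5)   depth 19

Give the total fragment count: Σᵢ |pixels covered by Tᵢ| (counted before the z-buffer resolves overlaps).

T0:
  2·area = 30  (B↔C swapped to make it positive)
  edge (5, 20)→(10, 10): d=(5,-10) top-left  bias=+0
  edge (10, 10)→(6, 24): d=(-4,14) right/bottom  bias=-1
  edge (6, 24)→(5, 20): d=(-1,-4) top-left  bias=+0
    (4,6)@(9, 13): e=[5,2,23] → #
    (5,6)@(11, 13): e=[25,-26,31] → ·
    (4,7)@(9, 15): e=[15,-6,21] → ·
    (3,8)@(7, 17): e=[5,14,11] → #
    (4,8)@(9, 17): e=[25,-14,19] → ·
    (3,9)@(7, 19): e=[15,6,9] → #
    (4,9)@(9, 19): e=[35,-22,17] → ·
    (3,10)@(7, 21): e=[25,-2,7] → ·
  covered (3 px):
    · · · · · ·
    · · · · · ·
    · · · · · ·
    · · · · · ·
    · · · · · ·
    · · · · · ·
    · · · · # ·
    · · · · · ·
    · · · # · ·
    · · · # · ·
    · · · · · ·
    · · · · · ·
T1:
  2·area = 51
  edge (0, 13)→(6, 2): d=(6,-11) top-left  bias=+0
  edge (6, 2)→(9, 5): d=(3,3) right/bottom  bias=-1
  edge (9, 5)→(0, 13): d=(-9,8) right/bottom  bias=-1
    (2,0)@(5, 1): e=[-17,0,68] → ·  [on edge]
    (3,1)@(7, 3): e=[17,0,34] → ·  [on edge]
    (2,2)@(5, 5): e=[7,12,32] → #
    (3,2)@(7, 5): e=[29,6,16] → #
    (4,2)@(9, 5): e=[51,0,0] → ·  [on edge]
    (2,3)@(5, 7): e=[19,18,14] → #
    (3,3)@(7, 7): e=[41,12,-2] → ·
    (5,3)@(11, 7): e=[85,0,-34] → ·  [on edge]
    (1,4)@(3, 9): e=[9,30,12] → #
    (2,4)@(5, 9): e=[31,24,-4] → ·
    (1,5)@(3, 11): e=[21,36,-6] → ·
  covered (4 px):
    · · · · · ·
    · · · · · ·
    · · # # · ·
    · · # · · ·
    · # · · · ·
    · · · · · ·
    · · · · · ·
    · · · · · ·
    · · · · · ·
    · · · · · ·
    · · · · · ·
    · · · · · ·

Final: 7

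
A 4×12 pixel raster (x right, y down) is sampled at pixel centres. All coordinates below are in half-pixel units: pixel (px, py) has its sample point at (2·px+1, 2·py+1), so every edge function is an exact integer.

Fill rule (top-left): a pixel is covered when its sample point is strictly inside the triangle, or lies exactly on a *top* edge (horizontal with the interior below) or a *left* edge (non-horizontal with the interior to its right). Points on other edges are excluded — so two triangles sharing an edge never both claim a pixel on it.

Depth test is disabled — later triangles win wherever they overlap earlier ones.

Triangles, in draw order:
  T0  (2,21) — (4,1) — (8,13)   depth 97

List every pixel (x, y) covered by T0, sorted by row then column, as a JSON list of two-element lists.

T0:
  2·area = 104
  edge (2, 21)→(4, 1): d=(2,-20) top-left  bias=+0
  edge (4, 1)→(8, 13): d=(4,12) right/bottom  bias=-1
  edge (8, 13)→(2, 21): d=(-6,8) right/bottom  bias=-1
    (2,2)@(5, 5): e=[28,4,72] → X
    (3,2)@(7, 5): e=[68,-20,56] → .
    (2,3)@(5, 7): e=[32,12,60] → X
    (3,3)@(7, 7): e=[72,-12,44] → .
    (2,4)@(5, 9): e=[36,20,48] → X
    (3,4)@(7, 9): e=[76,-4,32] → .
    (1,5)@(3, 11): e=[0,52,52] → X  [on edge]
    (3,5)@(7, 11): e=[80,4,20] → X
    (1,6)@(3, 13): e=[4,60,40] → X
    (1,7)@(3, 15): e=[8,68,28] → X
    (3,7)@(7, 15): e=[88,20,-4] → .
    (1,8)@(3, 17): e=[12,76,16] → X
    (2,8)@(5, 17): e=[52,52,0] → .  [on edge]
  covered (13 px):
    . . . .
    . . . .
    . . X .
    . . X .
    . . X .
    . X X X
    . X X X
    . X X .
    . X . .
    . X . .
    . . . .
    . . . .

Final: [[2,2],[2,3],[2,4],[1,5],[2,5],[3,5],[1,6],[2,6],[3,6],[1,7],[2,7],[1,8],[1,9]]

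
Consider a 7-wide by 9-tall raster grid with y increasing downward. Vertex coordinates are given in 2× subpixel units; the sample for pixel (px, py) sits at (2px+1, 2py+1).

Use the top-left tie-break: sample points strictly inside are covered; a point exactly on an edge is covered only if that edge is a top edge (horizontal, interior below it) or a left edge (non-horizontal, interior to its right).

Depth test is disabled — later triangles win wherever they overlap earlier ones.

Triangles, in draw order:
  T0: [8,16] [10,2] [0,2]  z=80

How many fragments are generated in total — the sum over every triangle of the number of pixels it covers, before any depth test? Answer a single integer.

T0:
  2·area = 140  (B↔C swapped to make it positive)
  edge (8, 16)→(0, 2): d=(-8,-14) top-left  bias=+0
  edge (0, 2)→(10, 2): d=(10,0) top-left  bias=+0
  edge (10, 2)→(8, 16): d=(-2,14) right/bottom  bias=-1
    (0,1)@(1, 3): e=[6,10,124] → █
    (1,1)@(3, 3): e=[34,10,96] → █
    (2,1)@(5, 3): e=[62,10,68] → █
    (3,1)@(7, 3): e=[90,10,40] → █
    (4,1)@(9, 3): e=[118,10,12] → █
    (5,1)@(11, 3): e=[146,10,-16] → ·
    (0,2)@(1, 5): e=[-10,30,120] → ·
    (1,2)@(3, 5): e=[18,30,92] → █
    (5,2)@(11, 5): e=[130,30,-20] → ·
    (1,3)@(3, 7): e=[2,50,88] → █
    (5,3)@(11, 7): e=[114,50,-24] → ·
    (1,4)@(3, 9): e=[-14,70,84] → ·
    (4,4)@(9, 9): e=[70,70,0] → ·  [on edge]
  covered (17 px):
    · · · · · · ·
    █ █ █ █ █ · ·
    · █ █ █ █ · ·
    · █ █ █ █ · ·
    · · █ █ · · ·
    · · · █ · · ·
    · · · █ · · ·
    · · · · · · ·
    · · · · · · ·

Result: 17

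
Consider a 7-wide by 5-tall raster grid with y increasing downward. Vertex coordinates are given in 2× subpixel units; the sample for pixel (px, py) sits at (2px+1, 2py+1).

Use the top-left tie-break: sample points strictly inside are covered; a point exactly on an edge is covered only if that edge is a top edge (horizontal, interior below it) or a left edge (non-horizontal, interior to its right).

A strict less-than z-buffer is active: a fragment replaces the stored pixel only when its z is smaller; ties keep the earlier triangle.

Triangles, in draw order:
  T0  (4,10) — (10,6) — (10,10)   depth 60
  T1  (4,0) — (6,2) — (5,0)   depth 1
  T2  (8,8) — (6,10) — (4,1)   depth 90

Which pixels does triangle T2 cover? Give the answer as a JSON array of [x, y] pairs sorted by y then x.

T0:
  2·area = 24
  edge (4, 10)→(10, 6): d=(6,-4) top-left  bias=+0
  edge (10, 6)→(10, 10): d=(0,4) right/bottom  bias=-1
  edge (10, 10)→(4, 10): d=(-6,0) right/bottom  bias=-1
    (4,3)@(9, 7): e=[2,4,18] → █
    (5,3)@(11, 7): e=[10,-4,18] → ·
    (3,4)@(7, 9): e=[6,12,6] → █
    (5,4)@(11, 9): e=[22,-4,6] → ·
  covered (3 px):
    · · · · · · ·
    · · · · · · ·
    · · · · · · ·
    · · · · █ · ·
    · · · █ █ · ·
T1:
  2·area = 2  (B↔C swapped to make it positive)
  edge (4, 0)→(5, 0): d=(1,0) top-left  bias=+0
  edge (5, 0)→(6, 2): d=(1,2) right/bottom  bias=-1
  edge (6, 2)→(4, 0): d=(-2,-2) top-left  bias=+0
    (2,0)@(5, 1): e=[1,1,0] → █  [on edge]
    (3,0)@(7, 1): e=[1,-3,4] → ·
    (2,1)@(5, 3): e=[3,3,-4] → ·
    (3,1)@(7, 3): e=[3,-1,0] → ·  [on edge]
    (4,2)@(9, 5): e=[5,-3,0] → ·  [on edge]
    (5,3)@(11, 7): e=[7,-5,0] → ·  [on edge]
    (6,4)@(13, 9): e=[9,-7,0] → ·  [on edge]
  covered (1 px):
    · · █ · · · ·
    · · · · · · ·
    · · · · · · ·
    · · · · · · ·
    · · · · · · ·
T2:
  2·area = 22
  edge (8, 8)→(6, 10): d=(-2,2) right/bottom  bias=-1
  edge (6, 10)→(4, 1): d=(-2,-9) top-left  bias=+0
  edge (4, 1)→(8, 8): d=(4,7) right/bottom  bias=-1
    (2,1)@(5, 3): e=[16,5,1] → █
    (3,1)@(7, 3): e=[12,23,-13] → ·
    (6,1)@(13, 3): e=[0,77,-55] → ·  [on edge]
    (2,2)@(5, 5): e=[12,1,9] → █
    (3,2)@(7, 5): e=[8,19,-5] → ·
    (5,2)@(11, 5): e=[0,55,-33] → ·  [on edge]
    (2,3)@(5, 7): e=[8,-3,17] → ·
    (3,3)@(7, 7): e=[4,15,3] → █
    (4,3)@(9, 7): e=[0,33,-11] → ·  [on edge]
    (3,4)@(7, 9): e=[0,11,11] → ·  [on edge]
  covered (3 px):
    · · · · · · ·
    · · █ · · · ·
    · · █ · · · ·
    · · · █ · · ·
    · · · · · · ·

Result: [[2,1],[2,2],[3,3]]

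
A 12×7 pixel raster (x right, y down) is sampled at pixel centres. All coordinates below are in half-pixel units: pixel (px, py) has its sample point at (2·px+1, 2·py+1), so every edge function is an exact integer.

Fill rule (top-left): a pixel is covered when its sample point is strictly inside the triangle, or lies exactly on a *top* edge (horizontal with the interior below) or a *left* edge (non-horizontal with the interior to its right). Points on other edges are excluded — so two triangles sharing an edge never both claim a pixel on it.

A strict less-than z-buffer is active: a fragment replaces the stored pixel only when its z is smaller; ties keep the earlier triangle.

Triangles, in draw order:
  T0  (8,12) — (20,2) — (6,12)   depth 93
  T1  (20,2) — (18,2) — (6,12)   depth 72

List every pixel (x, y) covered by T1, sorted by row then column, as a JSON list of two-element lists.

T0:
  2·area = 20  (B↔C swapped to make it positive)
  edge (8, 12)→(6, 12): d=(-2,0) right/bottom  bias=-1
  edge (6, 12)→(20, 2): d=(14,-10) top-left  bias=+0
  edge (20, 2)→(8, 12): d=(-12,10) right/bottom  bias=-1
    (6,3)@(13, 7): e=[10,0,10] → █  [on edge]
    (7,3)@(15, 7): e=[10,20,-10] → ·
    (5,4)@(11, 9): e=[6,8,6] → █
    (6,4)@(13, 9): e=[6,28,-14] → ·
    (4,5)@(9, 11): e=[2,16,2] → █
    (5,5)@(11, 11): e=[2,36,-18] → ·
    (4,6)@(9, 13): e=[-2,44,-22] → ·
  covered (3 px):
    · · · · · · · · · · · ·
    · · · · · · · · · · · ·
    · · · · · · · · · · · ·
    · · · · · · █ · · · · ·
    · · · · · █ · · · · · ·
    · · · · █ · · · · · · ·
    · · · · · · · · · · · ·
T1:
  2·area = 20  (B↔C swapped to make it positive)
  edge (20, 2)→(6, 12): d=(-14,10) right/bottom  bias=-1
  edge (6, 12)→(18, 2): d=(12,-10) top-left  bias=+0
  edge (18, 2)→(20, 2): d=(2,0) top-left  bias=+0
    (8,1)@(17, 3): e=[16,2,2] → █
    (9,1)@(19, 3): e=[-4,22,2] → ·
    (7,2)@(15, 5): e=[8,6,6] → █
    (8,2)@(17, 5): e=[-12,26,6] → ·
    (6,3)@(13, 7): e=[0,10,10] → ·  [on edge]
    (7,3)@(15, 7): e=[-20,30,10] → ·
  covered (2 px):
    · · · · · · · · · · · ·
    · · · · · · · · █ · · ·
    · · · · · · · █ · · · ·
    · · · · · · · · · · · ·
    · · · · · · · · · · · ·
    · · · · · · · · · · · ·
    · · · · · · · · · · · ·

Final: [[8,1],[7,2]]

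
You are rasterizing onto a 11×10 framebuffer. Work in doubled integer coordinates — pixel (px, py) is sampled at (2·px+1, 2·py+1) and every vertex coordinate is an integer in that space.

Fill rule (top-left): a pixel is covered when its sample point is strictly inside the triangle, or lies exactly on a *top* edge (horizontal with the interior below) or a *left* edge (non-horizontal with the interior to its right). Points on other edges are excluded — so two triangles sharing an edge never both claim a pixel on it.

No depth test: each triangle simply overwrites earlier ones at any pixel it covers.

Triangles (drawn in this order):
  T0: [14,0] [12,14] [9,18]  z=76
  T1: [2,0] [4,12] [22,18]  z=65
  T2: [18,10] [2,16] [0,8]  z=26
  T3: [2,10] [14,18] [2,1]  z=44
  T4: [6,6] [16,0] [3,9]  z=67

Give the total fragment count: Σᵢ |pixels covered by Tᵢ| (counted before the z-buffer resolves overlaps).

T0:
  2·area = 34
  edge (14, 0)→(12, 14): d=(-2,14) right/bottom  bias=-1
  edge (12, 14)→(9, 18): d=(-3,4) right/bottom  bias=-1
  edge (9, 18)→(14, 0): d=(5,-18) top-left  bias=+0
    (6,2)@(13, 5): e=[4,23,7] → #
    (7,2)@(15, 5): e=[-24,15,43] → ·
    (6,3)@(13, 7): e=[0,17,17] → ·  [on edge]
    (5,5)@(11, 11): e=[20,13,1] → #
    (6,5)@(13, 11): e=[-8,5,37] → ·
    (5,6)@(11, 13): e=[16,7,11] → #
    (6,6)@(13, 13): e=[-12,-1,47] → ·
    (5,7)@(11, 15): e=[12,1,21] → #
    (6,7)@(13, 15): e=[-16,-7,57] → ·
    (5,8)@(11, 17): e=[8,-5,31] → ·
  covered (4 px):
    · · · · · · · · · · ·
    · · · · · · · · · · ·
    · · · · · · # · · · ·
    · · · · · · · · · · ·
    · · · · · · · · · · ·
    · · · · · # · · · · ·
    · · · · · # · · · · ·
    · · · · · # · · · · ·
    · · · · · · · · · · ·
    · · · · · · · · · · ·
T1:
  2·area = 204  (B↔C swapped to make it positive)
  edge (2, 0)→(22, 18): d=(20,18) right/bottom  bias=-1
  edge (22, 18)→(4, 12): d=(-18,-6) top-left  bias=+0
  edge (4, 12)→(2, 0): d=(-2,-12) top-left  bias=+0
    (1,0)@(3, 1): e=[2,192,10] → #
    (2,0)@(5, 1): e=[-34,204,34] → ·
    (1,1)@(3, 3): e=[42,156,6] → #
    (2,1)@(5, 3): e=[6,168,30] → #
    (3,1)@(7, 3): e=[-30,180,54] → ·
    (1,2)@(3, 5): e=[82,120,2] → #
    (3,2)@(7, 5): e=[10,144,50] → #
    (4,2)@(9, 5): e=[-26,156,74] → ·
    (1,3)@(3, 7): e=[122,84,-2] → ·
    (2,3)@(5, 7): e=[86,96,22] → #
    (4,3)@(9, 7): e=[14,120,70] → #
    (5,3)@(11, 7): e=[-22,132,94] → ·
    (0,5)@(1, 11): e=[238,0,-34] → ·  [on edge]
    (3,6)@(7, 13): e=[170,0,34] → #  [on edge]
    (6,7)@(13, 15): e=[102,0,102] → #  [on edge]
    (9,8)@(19, 17): e=[34,0,170] → #  [on edge]
  covered (27 px):
    · # · · · · · · · · ·
    · # # · · · · · · · ·
    · # # # · · · · · · ·
    · · # # # · · · · · ·
    · · # # # # · · · · ·
    · · # # # # # · · · ·
    · · · # # # # # · · ·
    · · · · · · # # # · ·
    · · · · · · · · · # ·
    · · · · · · · · · · ·
T2:
  2·area = 140
  edge (18, 10)→(2, 16): d=(-16,6) right/bottom  bias=-1
  edge (2, 16)→(0, 8): d=(-2,-8) top-left  bias=+0
  edge (0, 8)→(18, 10): d=(18,2) right/bottom  bias=-1
    (0,4)@(1, 9): e=[118,6,16] → #
    (1,4)@(3, 9): e=[106,22,12] → #
    (2,4)@(5, 9): e=[94,38,8] → #
    (3,4)@(7, 9): e=[82,54,4] → #
    (4,4)@(9, 9): e=[70,70,0] → ·  [on edge]
    (0,5)@(1, 11): e=[86,2,52] → #
    (4,5)@(9, 11): e=[38,66,36] → #
    (5,5)@(11, 11): e=[26,82,32] → #
    (6,5)@(13, 11): e=[14,98,28] → #
    (7,5)@(15, 11): e=[2,114,24] → #
    (8,5)@(17, 11): e=[-10,130,20] → ·
    (0,6)@(1, 13): e=[54,-2,88] → ·
  covered (17 px):
    · · · · · · · · · · ·
    · · · · · · · · · · ·
    · · · · · · · · · · ·
    · · · · · · · · · · ·
    # # # # · · · · · · ·
    # # # # # # # # · · ·
    · # # # # · · · · · ·
    · # · · · · · · · · ·
    · · · · · · · · · · ·
    · · · · · · · · · · ·
T3:
  2·area = 108  (B↔C swapped to make it positive)
  edge (2, 10)→(2, 1): d=(0,-9) top-left  bias=+0
  edge (2, 1)→(14, 18): d=(12,17) right/bottom  bias=-1
  edge (14, 18)→(2, 10): d=(-12,-8) top-left  bias=+0
    (1,1)@(3, 3): e=[9,7,92] → #
    (2,1)@(5, 3): e=[27,-27,108] → ·
    (1,2)@(3, 5): e=[9,31,68] → #
    (2,2)@(5, 5): e=[27,-3,84] → ·
    (1,3)@(3, 7): e=[9,55,44] → #
    (2,3)@(5, 7): e=[27,21,60] → #
    (3,3)@(7, 7): e=[45,-13,76] → ·
    (1,4)@(3, 9): e=[9,79,20] → #
    (3,4)@(7, 9): e=[45,11,52] → #
    (4,4)@(9, 9): e=[63,-23,68] → ·
    (1,5)@(3, 11): e=[9,103,-4] → ·
    (2,5)@(5, 11): e=[27,69,12] → #
  covered (14 px):
    · · · · · · · · · · ·
    · # · · · · · · · · ·
    · # · · · · · · · · ·
    · # # · · · · · · · ·
    · # # # · · · · · · ·
    · · # # # · · · · · ·
    · · · # # · · · · · ·
    · · · · · # · · · · ·
    · · · · · · # · · · ·
    · · · · · · · · · · ·
T4:
  2·area = 12
  edge (6, 6)→(16, 0): d=(10,-6) top-left  bias=+0
  edge (16, 0)→(3, 9): d=(-13,9) right/bottom  bias=-1
  edge (3, 9)→(6, 6): d=(3,-3) top-left  bias=+0
    (5,0)@(11, 1): e=[-20,32,0] → ·  [on edge]
    (4,1)@(9, 3): e=[-12,24,0] → ·  [on edge]
    (5,1)@(11, 3): e=[0,6,6] → #  [on edge]
    (6,1)@(13, 3): e=[12,-12,12] → ·
    (3,2)@(7, 5): e=[-4,16,0] → ·  [on edge]
    (5,2)@(11, 5): e=[20,-20,12] → ·
    (2,3)@(5, 7): e=[4,8,0] → #  [on edge]
    (3,3)@(7, 7): e=[16,-10,6] → ·
    (0,4)@(1, 9): e=[0,18,-6] → ·  [on edge]
    (1,4)@(3, 9): e=[12,0,0] → ·  [on edge]
    (2,4)@(5, 9): e=[24,-18,6] → ·
    (0,5)@(1, 11): e=[20,-8,0] → ·  [on edge]
  covered (2 px):
    · · · · · · · · · · ·
    · · · · · # · · · · ·
    · · · · · · · · · · ·
    · · # · · · · · · · ·
    · · · · · · · · · · ·
    · · · · · · · · · · ·
    · · · · · · · · · · ·
    · · · · · · · · · · ·
    · · · · · · · · · · ·
    · · · · · · · · · · ·

Final: 64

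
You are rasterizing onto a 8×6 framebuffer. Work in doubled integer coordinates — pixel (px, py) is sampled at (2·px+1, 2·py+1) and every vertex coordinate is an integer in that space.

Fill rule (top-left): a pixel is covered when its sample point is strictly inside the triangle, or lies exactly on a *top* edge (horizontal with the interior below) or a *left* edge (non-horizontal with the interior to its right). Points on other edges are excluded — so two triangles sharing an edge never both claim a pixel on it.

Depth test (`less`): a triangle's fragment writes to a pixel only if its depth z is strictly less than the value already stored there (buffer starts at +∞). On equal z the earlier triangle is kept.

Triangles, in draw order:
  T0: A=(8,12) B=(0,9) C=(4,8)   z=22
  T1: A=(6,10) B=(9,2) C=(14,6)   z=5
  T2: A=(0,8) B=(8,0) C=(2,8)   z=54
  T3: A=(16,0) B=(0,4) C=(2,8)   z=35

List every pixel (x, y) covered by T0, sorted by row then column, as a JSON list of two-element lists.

T0:
  2·area = 20
  edge (8, 12)→(0, 9): d=(-8,-3) top-left  bias=+0
  edge (0, 9)→(4, 8): d=(4,-1) top-left  bias=+0
  edge (4, 8)→(8, 12): d=(4,4) right/bottom  bias=-1
    (0,2)@(1, 5): e=[35,-15,0] → .  [on edge]
    (1,3)@(3, 7): e=[25,-5,0] → .  [on edge]
    (0,4)@(1, 9): e=[3,1,16] → X
    (1,4)@(3, 9): e=[9,3,8] → X
    (2,4)@(5, 9): e=[15,5,0] → .  [on edge]
    (0,5)@(1, 11): e=[-13,9,24] → .
    (1,5)@(3, 11): e=[-7,11,16] → .
    (3,5)@(7, 11): e=[5,15,0] → .  [on edge]
  covered (2 px):
    . . . . . . . .
    . . . . . . . .
    . . . . . . . .
    . . . . . . . .
    X X . . . . . .
    . . . . . . . .
T1:
  2·area = 52
  edge (6, 10)→(9, 2): d=(3,-8) top-left  bias=+0
  edge (9, 2)→(14, 6): d=(5,4) right/bottom  bias=-1
  edge (14, 6)→(6, 10): d=(-8,4) right/bottom  bias=-1
    (4,1)@(9, 3): e=[3,5,44] → X
    (5,1)@(11, 3): e=[19,-3,36] → .
    (4,2)@(9, 5): e=[9,15,28] → X
    (5,2)@(11, 5): e=[25,7,20] → X
    (6,2)@(13, 5): e=[41,-1,12] → .
    (4,3)@(9, 7): e=[15,25,12] → X
    (6,3)@(13, 7): e=[47,9,-4] → .
    (3,4)@(7, 9): e=[5,43,4] → X
    (4,4)@(9, 9): e=[21,35,-4] → .
    (5,4)@(11, 9): e=[37,27,-12] → .
    (3,5)@(7, 11): e=[11,53,-12] → .
  covered (6 px):
    . . . . . . . .
    . . . . X . . .
    . . . . X X . .
    . . . . X X . .
    . . . X . . . .
    . . . . . . . .
T2:
  2·area = 16
  edge (0, 8)→(8, 0): d=(8,-8) top-left  bias=+0
  edge (8, 0)→(2, 8): d=(-6,8) right/bottom  bias=-1
  edge (2, 8)→(0, 8): d=(-2,0) right/bottom  bias=-1
    (3,0)@(7, 1): e=[0,2,14] → X  [on edge]
    (4,0)@(9, 1): e=[16,-14,14] → .
    (2,1)@(5, 3): e=[0,6,10] → X  [on edge]
    (3,1)@(7, 3): e=[16,-10,10] → .
    (1,2)@(3, 5): e=[0,10,6] → X  [on edge]
    (2,2)@(5, 5): e=[16,-6,6] → .
    (0,3)@(1, 7): e=[0,14,2] → X  [on edge]
    (1,3)@(3, 7): e=[16,-2,2] → .
    (0,4)@(1, 9): e=[16,2,-2] → .
  covered (4 px):
    . . . X . . . .
    . . X . . . . .
    . X . . . . . .
    X . . . . . . .
    . . . . . . . .
    . . . . . . . .
T3:
  2·area = 72  (B↔C swapped to make it positive)
  edge (16, 0)→(2, 8): d=(-14,8) right/bottom  bias=-1
  edge (2, 8)→(0, 4): d=(-2,-4) top-left  bias=+0
  edge (0, 4)→(16, 0): d=(16,-4) top-left  bias=+0
    (6,0)@(13, 1): e=[10,58,4] → X
    (7,0)@(15, 1): e=[-6,66,12] → .
    (2,1)@(5, 3): e=[46,22,4] → X
    (3,1)@(7, 3): e=[30,30,12] → X
    (4,1)@(9, 3): e=[14,38,20] → X
    (5,1)@(11, 3): e=[-2,46,28] → .
    (6,1)@(13, 3): e=[-18,54,36] → .
    (0,2)@(1, 5): e=[50,2,20] → X
    (1,2)@(3, 5): e=[34,10,28] → X
    (4,2)@(9, 5): e=[-14,34,52] → .
    (0,3)@(1, 7): e=[22,-2,52] → .
    (1,3)@(3, 7): e=[6,6,60] → X
  covered (9 px):
    . . . . . . X .
    . . X X X . . .
    X X X X . . . .
    . X . . . . . .
    . . . . . . . .
    . . . . . . . .

Final: [[0,4],[1,4]]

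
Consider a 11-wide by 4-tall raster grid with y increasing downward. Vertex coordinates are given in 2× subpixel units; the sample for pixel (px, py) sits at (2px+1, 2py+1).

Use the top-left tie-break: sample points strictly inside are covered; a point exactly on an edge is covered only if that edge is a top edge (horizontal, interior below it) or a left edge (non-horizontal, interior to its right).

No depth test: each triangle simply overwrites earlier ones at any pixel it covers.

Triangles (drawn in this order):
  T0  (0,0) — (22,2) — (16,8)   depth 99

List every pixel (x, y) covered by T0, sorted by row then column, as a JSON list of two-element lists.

T0:
  2·area = 144
  edge (0, 0)→(22, 2): d=(22,2) right/bottom  bias=-1
  edge (22, 2)→(16, 8): d=(-6,6) right/bottom  bias=-1
  edge (16, 8)→(0, 0): d=(-16,-8) top-left  bias=+0
    (1,0)@(3, 1): e=[16,120,8] → X
    (2,0)@(5, 1): e=[12,108,24] → X
    (3,0)@(7, 1): e=[8,96,40] → X
    (4,0)@(9, 1): e=[4,84,56] → X
    (5,0)@(11, 1): e=[0,72,72] → .  [on edge]
    (1,1)@(3, 3): e=[60,108,-24] → .
    (2,1)@(5, 3): e=[56,96,-8] → .
    (3,1)@(7, 3): e=[52,84,8] → X
    (5,1)@(11, 3): e=[44,60,40] → X
    (6,1)@(13, 3): e=[40,48,56] → X
    (7,1)@(15, 3): e=[36,36,72] → X
    (8,1)@(17, 3): e=[32,24,88] → X
    (10,1)@(21, 3): e=[24,0,120] → .  [on edge]
    (9,2)@(19, 5): e=[72,0,72] → .  [on edge]
    (8,3)@(17, 7): e=[120,0,24] → .  [on edge]
  covered (16 px):
    . X X X X . . . . . .
    . . . X X X X X X X .
    . . . . . X X X X . .
    . . . . . . . X . . .

Final: [[1,0],[2,0],[3,0],[4,0],[3,1],[4,1],[5,1],[6,1],[7,1],[8,1],[9,1],[5,2],[6,2],[7,2],[8,2],[7,3]]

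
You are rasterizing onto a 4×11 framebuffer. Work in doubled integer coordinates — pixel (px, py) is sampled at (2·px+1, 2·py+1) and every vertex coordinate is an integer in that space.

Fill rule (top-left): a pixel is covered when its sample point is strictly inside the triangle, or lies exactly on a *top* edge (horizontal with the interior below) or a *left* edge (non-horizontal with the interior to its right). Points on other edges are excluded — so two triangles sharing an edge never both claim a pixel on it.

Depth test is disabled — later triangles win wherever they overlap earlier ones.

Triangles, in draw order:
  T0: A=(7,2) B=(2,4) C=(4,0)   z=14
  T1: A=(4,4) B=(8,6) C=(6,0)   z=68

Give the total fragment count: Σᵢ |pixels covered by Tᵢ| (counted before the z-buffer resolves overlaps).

T0:
  2·area = 16
  edge (7, 2)→(2, 4): d=(-5,2) right/bottom  bias=-1
  edge (2, 4)→(4, 0): d=(2,-4) top-left  bias=+0
  edge (4, 0)→(7, 2): d=(3,2) right/bottom  bias=-1
    (2,0)@(5, 1): e=[9,6,1] → X
    (3,0)@(7, 1): e=[5,14,-3] → .
    (1,1)@(3, 3): e=[3,2,11] → X
    (2,1)@(5, 3): e=[-1,10,7] → .
    (1,2)@(3, 5): e=[-7,6,17] → .
  covered (2 px):
    . . X .
    . X . .
    . . . .
    . . . .
    . . . .
    . . . .
    . . . .
    . . . .
    . . . .
    . . . .
    . . . .
T1:
  2·area = 20  (B↔C swapped to make it positive)
  edge (4, 4)→(6, 0): d=(2,-4) top-left  bias=+0
  edge (6, 0)→(8, 6): d=(2,6) right/bottom  bias=-1
  edge (8, 6)→(4, 4): d=(-4,-2) top-left  bias=+0
    (2,1)@(5, 3): e=[2,12,6] → X
    (3,1)@(7, 3): e=[10,0,10] → .  [on edge]
    (2,2)@(5, 5): e=[6,16,-2] → .
    (3,2)@(7, 5): e=[14,4,2] → X
    (3,3)@(7, 7): e=[18,8,-6] → .
  covered (2 px):
    . . . .
    . . X .
    . . . X
    . . . .
    . . . .
    . . . .
    . . . .
    . . . .
    . . . .
    . . . .
    . . . .

Final: 4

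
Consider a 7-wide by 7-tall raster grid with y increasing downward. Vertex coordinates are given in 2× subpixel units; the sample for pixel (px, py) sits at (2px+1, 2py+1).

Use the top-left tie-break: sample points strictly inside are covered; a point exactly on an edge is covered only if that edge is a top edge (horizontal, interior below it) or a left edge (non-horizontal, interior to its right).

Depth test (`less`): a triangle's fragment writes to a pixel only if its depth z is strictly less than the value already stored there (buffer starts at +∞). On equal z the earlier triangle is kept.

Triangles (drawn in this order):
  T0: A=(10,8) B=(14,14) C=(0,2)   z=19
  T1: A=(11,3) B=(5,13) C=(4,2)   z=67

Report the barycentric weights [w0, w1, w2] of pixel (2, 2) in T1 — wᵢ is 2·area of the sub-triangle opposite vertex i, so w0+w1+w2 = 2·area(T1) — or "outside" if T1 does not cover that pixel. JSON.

T0:
  2·area = 36
  edge (10, 8)→(14, 14): d=(4,6) right/bottom  bias=-1
  edge (14, 14)→(0, 2): d=(-14,-12) top-left  bias=+0
  edge (0, 2)→(10, 8): d=(10,6) right/bottom  bias=-1
    (2,2)@(5, 5): e=[18,18,0] → ·  [on edge]
    (3,3)@(7, 7): e=[14,14,8] → #
    (4,3)@(9, 7): e=[2,38,-4] → ·
    (3,4)@(7, 9): e=[22,-14,28] → ·
    (4,4)@(9, 9): e=[10,10,16] → #
    (5,4)@(11, 9): e=[-2,34,4] → ·
    (4,5)@(9, 11): e=[18,-18,36] → ·
    (5,5)@(11, 11): e=[6,6,24] → #
    (6,5)@(13, 11): e=[-6,30,12] → ·
    (5,6)@(11, 13): e=[14,-22,44] → ·
    (6,6)@(13, 13): e=[2,2,32] → #
  covered (4 px):
    · · · · · · ·
    · · · · · · ·
    · · · · · · ·
    · · · # · · ·
    · · · · # · ·
    · · · · · # ·
    · · · · · · #
T1:
  2·area = 76
  edge (11, 3)→(5, 13): d=(-6,10) right/bottom  bias=-1
  edge (5, 13)→(4, 2): d=(-1,-11) top-left  bias=+0
  edge (4, 2)→(11, 3): d=(7,1) right/bottom  bias=-1
    (2,1)@(5, 3): e=[60,10,6] → #
    (3,1)@(7, 3): e=[40,32,4] → #
    (4,1)@(9, 3): e=[20,54,2] → #
    (5,1)@(11, 3): e=[0,76,0] → ·  [on edge]
    (2,2)@(5, 5): e=[48,8,20] → #
    (5,2)@(11, 5): e=[-12,74,14] → ·
    (2,3)@(5, 7): e=[36,6,34] → #
    (4,3)@(9, 7): e=[-4,50,30] → ·
    (2,4)@(5, 9): e=[24,4,48] → #
    (4,4)@(9, 9): e=[-16,48,44] → ·
    (2,5)@(5, 11): e=[12,2,62] → #
    (3,5)@(7, 11): e=[-8,24,60] → ·
    (2,6)@(5, 13): e=[0,0,76] → ·  [on edge]
  covered (11 px):
    · · · · · · ·
    · · # # # · ·
    · · # # # · ·
    · · # # · · ·
    · · # # · · ·
    · · # · · · ·
    · · · · · · ·

Answer: [8,20,48]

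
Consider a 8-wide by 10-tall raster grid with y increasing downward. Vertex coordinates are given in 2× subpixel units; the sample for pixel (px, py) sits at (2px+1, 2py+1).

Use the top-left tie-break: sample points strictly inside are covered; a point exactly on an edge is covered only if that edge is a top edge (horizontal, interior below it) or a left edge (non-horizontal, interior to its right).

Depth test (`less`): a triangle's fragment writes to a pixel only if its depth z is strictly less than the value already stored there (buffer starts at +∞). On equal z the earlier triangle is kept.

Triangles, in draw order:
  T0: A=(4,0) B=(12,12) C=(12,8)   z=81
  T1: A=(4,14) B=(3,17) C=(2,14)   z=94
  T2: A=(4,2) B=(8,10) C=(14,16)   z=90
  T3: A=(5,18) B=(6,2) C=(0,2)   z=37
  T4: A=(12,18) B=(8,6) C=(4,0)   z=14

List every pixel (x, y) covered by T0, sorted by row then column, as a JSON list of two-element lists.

T0:
  2·area = 32  (B↔C swapped to make it positive)
  edge (4, 0)→(12, 8): d=(8,8) right/bottom  bias=-1
  edge (12, 8)→(12, 12): d=(0,4) right/bottom  bias=-1
  edge (12, 12)→(4, 0): d=(-8,-12) top-left  bias=+0
    (2,0)@(5, 1): e=[0,28,4] → .  [on edge]
    (3,1)@(7, 3): e=[0,20,12] → .  [on edge]
    (4,2)@(9, 5): e=[0,12,20] → .  [on edge]
    (4,3)@(9, 7): e=[16,12,4] → X
    (5,3)@(11, 7): e=[0,4,28] → .  [on edge]
    (4,4)@(9, 9): e=[32,12,-12] → .
    (5,4)@(11, 9): e=[16,4,12] → X
    (6,4)@(13, 9): e=[0,-4,36] → .  [on edge]
    (5,5)@(11, 11): e=[32,4,-4] → .
    (7,5)@(15, 11): e=[0,-12,44] → .  [on edge]
  covered (2 px):
    . . . . . . . .
    . . . . . . . .
    . . . . . . . .
    . . . . X . . .
    . . . . . X . .
    . . . . . . . .
    . . . . . . . .
    . . . . . . . .
    . . . . . . . .
    . . . . . . . .
T1:
  2·area = 6
  edge (4, 14)→(3, 17): d=(-1,3) right/bottom  bias=-1
  edge (3, 17)→(2, 14): d=(-1,-3) top-left  bias=+0
  edge (2, 14)→(4, 14): d=(2,0) top-left  bias=+0
    (3,2)@(7, 5): e=[0,24,-18] → .  [on edge]
    (0,5)@(1, 11): e=[12,0,-6] → .  [on edge]
    (2,5)@(5, 11): e=[0,12,-6] → .  [on edge]
    (1,7)@(3, 15): e=[2,2,2] → X
    (2,7)@(5, 15): e=[-4,8,2] → .
    (1,8)@(3, 17): e=[0,0,6] → .  [on edge]
  covered (1 px):
    . . . . . . . .
    . . . . . . . .
    . . . . . . . .
    . . . . . . . .
    . . . . . . . .
    . . . . . . . .
    . . . . . . . .
    . X . . . . . .
    . . . . . . . .
    . . . . . . . .
T2:
  2·area = 24  (B↔C swapped to make it positive)
  edge (4, 2)→(14, 16): d=(10,14) right/bottom  bias=-1
  edge (14, 16)→(8, 10): d=(-6,-6) top-left  bias=+0
  edge (8, 10)→(4, 2): d=(-4,-8) top-left  bias=+0
    (0,1)@(1, 3): e=[52,0,-28] → .  [on edge]
    (1,2)@(3, 5): e=[44,0,-20] → .  [on edge]
    (2,3)@(5, 7): e=[36,0,-12] → .  [on edge]
    (3,3)@(7, 7): e=[8,12,4] → X
    (4,3)@(9, 7): e=[-20,24,20] → .
    (3,4)@(7, 9): e=[28,0,-4] → .  [on edge]
    (4,4)@(9, 9): e=[0,12,12] → .  [on edge]
    (4,5)@(9, 11): e=[20,0,4] → X  [on edge]
    (5,5)@(11, 11): e=[-8,12,20] → .
    (4,6)@(9, 13): e=[40,-12,-4] → .
    (5,6)@(11, 13): e=[12,0,12] → X  [on edge]
    (6,6)@(13, 13): e=[-16,12,28] → .
    (6,7)@(13, 15): e=[4,0,20] → X  [on edge]
    (7,8)@(15, 17): e=[-4,0,28] → .  [on edge]
  covered (4 px):
    . . . . . . . .
    . . . . . . . .
    . . . . . . . .
    . . . X . . . .
    . . . . . . . .
    . . . . X . . .
    . . . . . X . .
    . . . . . . X .
    . . . . . . . .
    . . . . . . . .
T3:
  2·area = 96  (B↔C swapped to make it positive)
  edge (5, 18)→(0, 2): d=(-5,-16) top-left  bias=+0
  edge (0, 2)→(6, 2): d=(6,0) top-left  bias=+0
  edge (6, 2)→(5, 18): d=(-1,16) right/bottom  bias=-1
    (0,1)@(1, 3): e=[11,6,79] → X
    (1,1)@(3, 3): e=[43,6,47] → X
    (2,1)@(5, 3): e=[75,6,15] → X
    (3,1)@(7, 3): e=[107,6,-17] → .
    (0,2)@(1, 5): e=[1,18,77] → X
    (3,2)@(7, 5): e=[97,18,-19] → .
    (0,3)@(1, 7): e=[-9,30,75] → .
    (1,3)@(3, 7): e=[23,30,43] → X
    (3,3)@(7, 7): e=[87,30,-21] → .
    (1,4)@(3, 9): e=[13,42,41] → X
    (3,4)@(7, 9): e=[77,42,-23] → .
    (1,5)@(3, 11): e=[3,54,39] → X
  covered (15 px):
    . . . . . . . .
    X X X . . . . .
    X X X . . . . .
    . X X . . . . .
    . X X . . . . .
    . X X . . . . .
    . . X . . . . .
    . . X . . . . .
    . . X . . . . .
    . . . . . . . .
T4:
  2·area = 24  (B↔C swapped to make it positive)
  edge (12, 18)→(4, 0): d=(-8,-18) top-left  bias=+0
  edge (4, 0)→(8, 6): d=(4,6) right/bottom  bias=-1
  edge (8, 6)→(12, 18): d=(4,12) right/bottom  bias=-1
    (3,1)@(7, 3): e=[30,-6,0] → .  [on edge]
    (3,2)@(7, 5): e=[14,2,8] → X
    (4,2)@(9, 5): e=[50,-10,-16] → .
    (3,3)@(7, 7): e=[-2,10,16] → .
    (4,4)@(9, 9): e=[18,6,0] → .  [on edge]
    (4,5)@(9, 11): e=[2,14,8] → X
    (5,5)@(11, 11): e=[38,2,-16] → .
    (4,6)@(9, 13): e=[-14,22,16] → .
    (5,7)@(11, 15): e=[6,18,0] → .  [on edge]
  covered (2 px):
    . . . . . . . .
    . . . . . . . .
    . . . X . . . .
    . . . . . . . .
    . . . . . . . .
    . . . . X . . .
    . . . . . . . .
    . . . . . . . .
    . . . . . . . .
    . . . . . . . .

Result: [[4,3],[5,4]]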